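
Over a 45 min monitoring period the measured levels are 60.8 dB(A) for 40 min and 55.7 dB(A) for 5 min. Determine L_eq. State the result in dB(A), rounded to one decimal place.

The energy average is taken in the linear domain: L_eq = 10·log₁₀[(Σ tᵢ·10^(Lᵢ/10))/T], T = 45 min.
Σ tᵢ·10^(Lᵢ/10) = 40·10^(60.8/10) + 5·10^(55.7/10) = 4.995e+07.
L_eq = 10·log₁₀(4.995e+07/45) = 60.45 dB(A).

60.5 dB(A)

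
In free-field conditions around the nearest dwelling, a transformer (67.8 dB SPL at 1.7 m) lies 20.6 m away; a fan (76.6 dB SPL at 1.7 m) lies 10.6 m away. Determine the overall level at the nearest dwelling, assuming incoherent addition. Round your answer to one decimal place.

Apply inverse-square spreading to bring every level to the receiver, then sum 10^(L/10).
transformer: 67.8 − 20·log₁₀(20.6/1.7) = 67.8 − 21.67 = 46.13 dB SPL.
fan: 76.6 − 20·log₁₀(10.6/1.7) = 76.6 − 15.90 = 60.70 dB SPL.
Σ 10^(L/10) = 1.217e+06 → L_total = 10·log₁₀(1.217e+06) = 60.85 dB SPL.

60.9 dB SPL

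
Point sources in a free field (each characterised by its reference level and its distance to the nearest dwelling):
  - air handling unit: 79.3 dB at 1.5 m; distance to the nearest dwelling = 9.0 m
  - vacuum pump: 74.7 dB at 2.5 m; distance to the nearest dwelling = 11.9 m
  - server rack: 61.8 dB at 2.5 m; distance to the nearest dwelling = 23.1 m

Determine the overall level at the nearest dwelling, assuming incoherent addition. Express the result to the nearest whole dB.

Apply inverse-square spreading to bring every level to the receiver, then sum 10^(L/10).
air handling unit: 79.3 − 20·log₁₀(9.0/1.5) = 79.3 − 15.56 = 63.74 dB.
vacuum pump: 74.7 − 20·log₁₀(11.9/2.5) = 74.7 − 13.55 = 61.15 dB.
server rack: 61.8 − 20·log₁₀(23.1/2.5) = 61.8 − 19.31 = 42.49 dB.
Σ 10^(L/10) = 3.685e+06 → L_total = 10·log₁₀(3.685e+06) = 65.66 dB.

66 dB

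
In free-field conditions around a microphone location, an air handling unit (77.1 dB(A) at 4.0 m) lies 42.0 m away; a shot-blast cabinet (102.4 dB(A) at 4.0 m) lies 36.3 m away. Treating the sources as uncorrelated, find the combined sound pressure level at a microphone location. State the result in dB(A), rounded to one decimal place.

Propagate each source to the receiver with L = L_ref − 20·log₁₀(r/r_ref), then add intensities.
air handling unit: 77.1 − 20·log₁₀(42.0/4.0) = 77.1 − 20.42 = 56.68 dB(A).
shot-blast cabinet: 102.4 − 20·log₁₀(36.3/4.0) = 102.4 − 19.16 = 83.24 dB(A).
Σ 10^(L/10) = 2.115e+08 → L_total = 10·log₁₀(2.115e+08) = 83.25 dB(A).

83.3 dB(A)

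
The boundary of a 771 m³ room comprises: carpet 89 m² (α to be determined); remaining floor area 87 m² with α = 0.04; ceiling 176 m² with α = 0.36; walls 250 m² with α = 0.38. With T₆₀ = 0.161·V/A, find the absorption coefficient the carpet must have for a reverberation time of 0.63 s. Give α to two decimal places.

From T₆₀ = 0.161·V/A, the target T₆₀ = 0.63 s needs A = 0.161·771/0.63 = 197.03 m².
Absorption from the other surfaces = 87·0.04 + 176·0.36 + 250·0.38 = 161.84 m², so the carpet must supply 35.19 m² over 89 m².
α = 35.19/89 = 0.395.

0.40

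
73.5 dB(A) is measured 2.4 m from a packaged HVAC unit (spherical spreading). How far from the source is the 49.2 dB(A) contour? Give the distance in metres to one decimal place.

39.4 m

The 24.3 dB drop corresponds to a distance ratio of 10^(24.3/20) for a point source.
r₂ = 2.4·10^((73.5−49.2)/20) = 2.4·10^(24.3/20) = 39.37 m.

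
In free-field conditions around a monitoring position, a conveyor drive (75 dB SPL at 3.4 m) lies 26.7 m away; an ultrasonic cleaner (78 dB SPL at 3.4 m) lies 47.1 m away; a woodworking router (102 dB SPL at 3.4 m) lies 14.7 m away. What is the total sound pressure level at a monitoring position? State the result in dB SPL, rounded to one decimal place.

Propagate each source to the receiver with L = L_ref − 20·log₁₀(r/r_ref), then add intensities.
conveyor drive: 75 − 20·log₁₀(26.7/3.4) = 75 − 17.90 = 57.10 dB SPL.
ultrasonic cleaner: 78 − 20·log₁₀(47.1/3.4) = 78 − 22.83 = 55.17 dB SPL.
woodworking router: 102 − 20·log₁₀(14.7/3.4) = 102 − 12.72 = 89.28 dB SPL.
Σ 10^(L/10) = 8.487e+08 → L_total = 10·log₁₀(8.487e+08) = 89.29 dB SPL.

89.3 dB SPL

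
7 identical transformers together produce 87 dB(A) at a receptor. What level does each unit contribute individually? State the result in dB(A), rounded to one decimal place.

7 equal contributions raise the level by 10·log₁₀ 7 = 8.451 dB, so each unit alone gives 87 − 8.451.

78.5 dB(A)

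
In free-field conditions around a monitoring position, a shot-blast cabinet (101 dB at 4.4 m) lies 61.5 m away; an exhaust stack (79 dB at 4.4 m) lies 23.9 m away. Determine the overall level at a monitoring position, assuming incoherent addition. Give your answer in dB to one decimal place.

78.3 dB

Apply inverse-square spreading to bring every level to the receiver, then sum 10^(L/10).
shot-blast cabinet: 101 − 20·log₁₀(61.5/4.4) = 101 − 22.91 = 78.09 dB.
exhaust stack: 79 − 20·log₁₀(23.9/4.4) = 79 − 14.70 = 64.30 dB.
Σ 10^(L/10) = 6.713e+07 → L_total = 10·log₁₀(6.713e+07) = 78.27 dB.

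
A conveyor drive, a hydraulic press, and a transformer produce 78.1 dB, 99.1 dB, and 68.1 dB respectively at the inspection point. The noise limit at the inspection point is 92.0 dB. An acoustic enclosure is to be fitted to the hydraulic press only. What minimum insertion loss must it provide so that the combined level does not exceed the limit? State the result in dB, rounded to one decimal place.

Everything except the hydraulic press sums to 10^(78.1/10) + 10^(68.1/10) = 7.102e+07 in linear terms, 78.51 dB.
To meet 92.0 dB overall, the treated hydraulic press may contribute at most 10^(92.0/10) − 7.102e+07 = 1.514e+09, i.e. 91.80 dB.
So the hydraulic press must be reduced from 99.1 to 91.80 dB: IL = 7.30 dB.

7.3 dB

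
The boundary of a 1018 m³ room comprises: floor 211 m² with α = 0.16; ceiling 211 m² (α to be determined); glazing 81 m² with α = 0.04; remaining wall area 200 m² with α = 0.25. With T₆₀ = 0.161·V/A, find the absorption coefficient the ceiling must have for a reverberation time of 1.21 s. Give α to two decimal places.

0.23

Required total absorption A = 0.161·1018/1.21 = 135.45 m².
Absorption from the other surfaces = 211·0.16 + 81·0.04 + 200·0.25 = 87.00 m², so the ceiling must supply 48.45 m² over 211 m².
α = 48.45/211 = 0.230.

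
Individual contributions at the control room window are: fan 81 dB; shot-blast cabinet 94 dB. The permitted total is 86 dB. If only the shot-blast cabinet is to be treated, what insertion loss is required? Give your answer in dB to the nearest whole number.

10 dB

The untreated sources together contribute 10^(81/10) = 1.259e+08, i.e. 81.00 dB.
To meet 86 dB overall, the treated shot-blast cabinet may contribute at most 10^(86/10) − 1.259e+08 = 2.722e+08, i.e. 84.35 dB.
So the shot-blast cabinet must be reduced from 94 to 84.35 dB: IL = 9.65 dB.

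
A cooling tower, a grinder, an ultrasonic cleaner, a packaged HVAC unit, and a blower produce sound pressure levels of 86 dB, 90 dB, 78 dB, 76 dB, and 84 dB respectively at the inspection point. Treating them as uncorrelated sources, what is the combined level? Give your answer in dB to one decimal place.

92.4 dB

Incoherent sources combine by intensity addition: L_total = 10·log₁₀(Σ 10^(L_i/10)).
Σ 10^(L/10) = 10^(86/10) + 10^(90/10) + 10^(78/10) + 10^(76/10) + 10^(84/10) = 1.752e+09.
L_total = 10·log₁₀(1.752e+09) = 92.44 dB.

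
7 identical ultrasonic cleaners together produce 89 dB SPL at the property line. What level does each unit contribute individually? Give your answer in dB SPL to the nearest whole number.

81 dB SPL

Dividing the total intensity by 7 lowers the level by 10·log₁₀ 7 = 8.451 dB: L₁ = 89 − 8.451.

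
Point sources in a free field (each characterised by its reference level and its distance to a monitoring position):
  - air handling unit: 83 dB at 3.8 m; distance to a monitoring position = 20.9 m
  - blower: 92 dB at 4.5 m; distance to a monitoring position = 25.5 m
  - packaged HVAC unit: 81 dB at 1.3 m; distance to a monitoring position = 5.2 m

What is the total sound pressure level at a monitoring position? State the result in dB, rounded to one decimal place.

Apply inverse-square spreading to bring every level to the receiver, then sum 10^(L/10).
air handling unit: 83 − 20·log₁₀(20.9/3.8) = 83 − 14.81 = 68.19 dB.
blower: 92 − 20·log₁₀(25.5/4.5) = 92 − 15.07 = 76.93 dB.
packaged HVAC unit: 81 − 20·log₁₀(5.2/1.3) = 81 − 12.04 = 68.96 dB.
Σ 10^(L/10) = 6.382e+07 → L_total = 10·log₁₀(6.382e+07) = 78.05 dB.

78.0 dB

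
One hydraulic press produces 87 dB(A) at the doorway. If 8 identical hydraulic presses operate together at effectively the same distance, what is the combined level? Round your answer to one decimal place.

96.0 dB(A)

With 8 equal, uncorrelated contributions the intensity is 8× that of one unit, giving a rise of 10·log₁₀ 8.
L_total = 87 + 10·log₁₀(8) = 87 + 9.031 = 96.03 dB(A).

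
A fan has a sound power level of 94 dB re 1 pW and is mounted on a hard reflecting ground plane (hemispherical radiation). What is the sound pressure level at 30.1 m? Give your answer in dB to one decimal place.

56.4 dB

The power spreads over a hemisphere of area 2π·r², so L_p = L_w − 10·log₁₀(2π·r²).
2π·r² = 5693 m², 10·log₁₀ of that is 37.553 dB.
L_p = 94 − 37.553 = 56.45 dB.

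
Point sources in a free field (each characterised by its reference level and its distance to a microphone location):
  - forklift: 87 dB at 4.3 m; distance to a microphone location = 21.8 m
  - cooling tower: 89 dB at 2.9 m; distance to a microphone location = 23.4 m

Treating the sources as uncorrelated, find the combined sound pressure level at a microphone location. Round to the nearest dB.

Apply inverse-square spreading to bring every level to the receiver, then sum 10^(L/10).
forklift: 87 − 20·log₁₀(21.8/4.3) = 87 − 14.10 = 72.90 dB.
cooling tower: 89 − 20·log₁₀(23.4/2.9) = 89 − 18.14 = 70.86 dB.
Σ 10^(L/10) = 3.170e+07 → L_total = 10·log₁₀(3.170e+07) = 75.01 dB.

75 dB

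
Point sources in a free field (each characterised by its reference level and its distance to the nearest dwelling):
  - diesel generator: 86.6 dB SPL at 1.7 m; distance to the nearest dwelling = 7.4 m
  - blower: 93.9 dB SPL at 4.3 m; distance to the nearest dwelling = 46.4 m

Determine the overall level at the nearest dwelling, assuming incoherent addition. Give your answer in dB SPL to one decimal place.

76.6 dB SPL

Apply inverse-square spreading to bring every level to the receiver, then sum 10^(L/10).
diesel generator: 86.6 − 20·log₁₀(7.4/1.7) = 86.6 − 12.78 = 73.82 dB SPL.
blower: 93.9 − 20·log₁₀(46.4/4.3) = 93.9 − 20.66 = 73.24 dB SPL.
Σ 10^(L/10) = 4.520e+07 → L_total = 10·log₁₀(4.520e+07) = 76.55 dB SPL.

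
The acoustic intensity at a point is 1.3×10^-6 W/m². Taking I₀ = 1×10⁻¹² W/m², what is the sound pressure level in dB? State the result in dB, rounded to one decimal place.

I/I₀ = 1.3×10^-6/10⁻¹² = 1.3×10^6, and L = 10·log₁₀(I/I₀).
L = 10·(0.1139 + 6) = 61.14 dB.

61.1 dB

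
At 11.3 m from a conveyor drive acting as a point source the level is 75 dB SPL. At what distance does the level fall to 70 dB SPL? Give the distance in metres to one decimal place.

20.1 m

The 5.0 dB drop corresponds to a distance ratio of 10^(5.0/20) for a point source.
r₂ = 11.3·10^((75−70)/20) = 11.3·10^(5.0/20) = 20.09 m.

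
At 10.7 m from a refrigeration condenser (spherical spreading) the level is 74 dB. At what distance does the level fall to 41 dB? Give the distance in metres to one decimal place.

478.0 m

Point-source spreading drops the level by 20·log₁₀(r₂/r₁); inverting, r₂/r₁ = 10^(ΔL/20).
r₂ = 10.7·10^((74−41)/20) = 10.7·10^(33.0/20) = 477.95 m.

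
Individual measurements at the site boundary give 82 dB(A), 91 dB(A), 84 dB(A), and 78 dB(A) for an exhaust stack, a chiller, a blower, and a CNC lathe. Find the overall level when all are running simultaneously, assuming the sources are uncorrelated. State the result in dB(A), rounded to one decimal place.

Incoherent sources combine by intensity addition: L_total = 10·log₁₀(Σ 10^(L_i/10)).
Σ 10^(L/10) = 10^(82/10) + 10^(91/10) + 10^(84/10) + 10^(78/10) = 1.732e+09.
L_total = 10·log₁₀(1.732e+09) = 92.38 dB(A).

92.4 dB(A)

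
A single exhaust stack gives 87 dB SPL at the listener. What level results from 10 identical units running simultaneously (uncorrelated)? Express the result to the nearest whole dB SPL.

97 dB SPL

N identical incoherent sources raise the level by 10·log₁₀ N.
L_total = 87 + 10·log₁₀(10) = 87 + 10.000 = 97.00 dB SPL.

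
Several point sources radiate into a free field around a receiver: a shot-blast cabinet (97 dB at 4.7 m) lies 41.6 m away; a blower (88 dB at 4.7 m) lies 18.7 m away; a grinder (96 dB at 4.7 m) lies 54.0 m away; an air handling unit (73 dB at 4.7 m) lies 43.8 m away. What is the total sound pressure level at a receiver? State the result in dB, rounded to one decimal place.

81.3 dB

Apply inverse-square spreading to bring every level to the receiver, then sum 10^(L/10).
shot-blast cabinet: 97 − 20·log₁₀(41.6/4.7) = 97 − 18.94 = 78.06 dB.
blower: 88 − 20·log₁₀(18.7/4.7) = 88 − 11.99 = 76.01 dB.
grinder: 96 − 20·log₁₀(54.0/4.7) = 96 − 21.21 = 74.79 dB.
air handling unit: 73 − 20·log₁₀(43.8/4.7) = 73 − 19.39 = 53.61 dB.
Σ 10^(L/10) = 1.342e+08 → L_total = 10·log₁₀(1.342e+08) = 81.28 dB.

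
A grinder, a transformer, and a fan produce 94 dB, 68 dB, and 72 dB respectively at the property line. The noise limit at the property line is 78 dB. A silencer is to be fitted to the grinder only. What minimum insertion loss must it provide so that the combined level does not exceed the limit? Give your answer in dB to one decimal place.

17.9 dB

Fixed contribution from the other sources: Σ 10^(L/10) = 10^(68/10) + 10^(72/10) = 2.216e+07 (73.46 dB).
To meet 78 dB overall, the treated grinder may contribute at most 10^(78/10) − 2.216e+07 = 4.094e+07, i.e. 76.12 dB.
So the grinder must be reduced from 94 to 76.12 dB: IL = 17.88 dB.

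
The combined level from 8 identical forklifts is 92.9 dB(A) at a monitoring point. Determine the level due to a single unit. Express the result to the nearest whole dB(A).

84 dB(A)

8 equal contributions raise the level by 10·log₁₀ 8 = 9.031 dB, so each unit alone gives 92.9 − 9.031.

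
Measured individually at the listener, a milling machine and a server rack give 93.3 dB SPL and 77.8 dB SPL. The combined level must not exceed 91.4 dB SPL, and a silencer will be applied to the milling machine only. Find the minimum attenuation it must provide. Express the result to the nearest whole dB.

The untreated sources together contribute 10^(77.8/10) = 6.026e+07, i.e. 77.80 dB SPL.
To meet 91.4 dB SPL overall, the treated milling machine may contribute at most 10^(91.4/10) − 6.026e+07 = 1.320e+09, i.e. 91.21 dB SPL.
Required insertion loss = 93.3 − 91.21 = 2.09 dB.

2 dB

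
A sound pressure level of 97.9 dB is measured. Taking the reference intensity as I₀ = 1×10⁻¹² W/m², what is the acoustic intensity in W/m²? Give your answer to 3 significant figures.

I/I₀ = 10^(97.9/10) = 6.166e+09, so I = 6.166e+09 × 10⁻¹² W/m².

0.00617 W/m²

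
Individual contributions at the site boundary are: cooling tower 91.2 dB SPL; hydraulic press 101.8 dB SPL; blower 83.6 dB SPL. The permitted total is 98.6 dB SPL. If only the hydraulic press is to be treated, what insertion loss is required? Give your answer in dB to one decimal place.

The untreated sources together contribute 10^(91.2/10) + 10^(83.6/10) = 1.547e+09, i.e. 91.90 dB SPL.
The limit corresponds to 10^(98.6/10) = 7.244e+09; subtracting the fixed part leaves 5.697e+09 for the hydraulic press, i.e. 97.56 dB SPL.
Required insertion loss = 101.8 − 97.56 = 4.24 dB.

4.2 dB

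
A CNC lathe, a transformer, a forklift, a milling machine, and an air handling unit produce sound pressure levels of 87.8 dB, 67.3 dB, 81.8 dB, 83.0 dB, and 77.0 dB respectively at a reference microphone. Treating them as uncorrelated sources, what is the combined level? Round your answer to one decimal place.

90.0 dB

Incoherent sources combine by intensity addition: L_total = 10·log₁₀(Σ 10^(L_i/10)).
Σ 10^(L/10) = 10^(87.8/10) + 10^(67.3/10) + 10^(81.8/10) + 10^(83.0/10) + 10^(77.0/10) = 1.009e+09.
L_total = 10·log₁₀(1.009e+09) = 90.04 dB.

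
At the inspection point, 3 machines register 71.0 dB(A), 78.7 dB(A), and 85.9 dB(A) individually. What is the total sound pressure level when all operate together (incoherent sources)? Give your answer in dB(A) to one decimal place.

For uncorrelated sources the intensities add, so convert each level to linear form, sum, and take 10·log₁₀ of the total.
Σ 10^(L/10) = 10^(71.0/10) + 10^(78.7/10) + 10^(85.9/10) = 4.758e+08.
L_total = 10·log₁₀(4.758e+08) = 86.77 dB(A).

86.8 dB(A)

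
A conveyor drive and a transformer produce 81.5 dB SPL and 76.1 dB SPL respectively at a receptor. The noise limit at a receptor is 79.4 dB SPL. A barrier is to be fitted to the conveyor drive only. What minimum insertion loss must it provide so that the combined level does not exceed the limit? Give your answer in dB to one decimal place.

4.8 dB

Everything except the conveyor drive sums to 10^(76.1/10) = 4.074e+07 in linear terms, 76.10 dB SPL.
To meet 79.4 dB SPL overall, the treated conveyor drive may contribute at most 10^(79.4/10) − 4.074e+07 = 4.636e+07, i.e. 76.66 dB SPL.
So the conveyor drive must be reduced from 81.5 to 76.66 dB SPL: IL = 4.84 dB.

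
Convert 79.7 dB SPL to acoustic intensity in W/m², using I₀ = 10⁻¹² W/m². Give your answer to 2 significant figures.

9.3e-05 W/m²

I = I₀·10^(L/10) = 10⁻¹² × 10^(79.7/10) = 10^(-4.030).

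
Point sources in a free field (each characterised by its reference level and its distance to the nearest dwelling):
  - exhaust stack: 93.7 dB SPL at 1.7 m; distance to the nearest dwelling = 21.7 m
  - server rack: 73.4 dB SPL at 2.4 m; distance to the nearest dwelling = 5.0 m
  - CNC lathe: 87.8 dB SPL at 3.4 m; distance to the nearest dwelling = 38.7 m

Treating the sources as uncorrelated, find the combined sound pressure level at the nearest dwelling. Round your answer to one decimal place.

Apply inverse-square spreading to bring every level to the receiver, then sum 10^(L/10).
exhaust stack: 93.7 − 20·log₁₀(21.7/1.7) = 93.7 − 22.12 = 71.58 dB SPL.
server rack: 73.4 − 20·log₁₀(5.0/2.4) = 73.4 − 6.38 = 67.02 dB SPL.
CNC lathe: 87.8 − 20·log₁₀(38.7/3.4) = 87.8 − 21.12 = 66.68 dB SPL.
Σ 10^(L/10) = 2.408e+07 → L_total = 10·log₁₀(2.408e+07) = 73.82 dB SPL.

73.8 dB SPL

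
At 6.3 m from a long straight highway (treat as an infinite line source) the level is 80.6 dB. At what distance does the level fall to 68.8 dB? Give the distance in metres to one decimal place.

The 11.8 dB drop corresponds to a distance ratio of 10^(11.8/10) for a line source.
r₂ = 6.3·10^((80.6−68.8)/10) = 6.3·10^(11.8/10) = 95.35 m.

95.4 m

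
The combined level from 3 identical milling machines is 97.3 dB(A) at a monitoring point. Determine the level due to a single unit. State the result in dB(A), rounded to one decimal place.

Dividing the total intensity by 3 lowers the level by 10·log₁₀ 3 = 4.771 dB: L₁ = 97.3 − 4.771.

92.5 dB(A)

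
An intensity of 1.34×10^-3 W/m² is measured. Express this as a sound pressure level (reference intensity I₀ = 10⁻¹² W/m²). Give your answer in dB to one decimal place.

91.3 dB

L = 10·log₁₀(I/I₀) = 10·log₁₀(1.34×10^-3/10⁻¹²) = 10·log₁₀(1.34×10^9).
L = 10·(0.1271 + 9) = 91.27 dB.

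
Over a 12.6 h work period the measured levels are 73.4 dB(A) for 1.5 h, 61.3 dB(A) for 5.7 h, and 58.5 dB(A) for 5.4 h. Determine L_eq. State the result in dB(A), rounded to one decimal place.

L_eq = 10·log₁₀[(1/T)·Σ tᵢ·10^(Lᵢ/10)] with T = 12.6 h.
Σ tᵢ·10^(Lᵢ/10) = 1.5·10^(73.4/10) + 5.7·10^(61.3/10) + 5.4·10^(58.5/10) = 4.433e+07.
L_eq = 10·log₁₀(4.433e+07/12.6) = 65.46 dB(A).

65.5 dB(A)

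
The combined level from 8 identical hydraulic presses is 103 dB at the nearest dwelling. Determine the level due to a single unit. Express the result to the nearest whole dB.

For N identical incoherent sources L_total = L₁ + 10·log₁₀ N, so L₁ = 103 − 10·log₁₀(8) = 103 − 9.031.

94 dB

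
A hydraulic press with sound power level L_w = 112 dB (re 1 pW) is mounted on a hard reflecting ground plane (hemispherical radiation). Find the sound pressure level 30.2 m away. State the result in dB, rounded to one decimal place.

74.4 dB

The power spreads over a hemisphere of area 2π·r², so L_p = L_w − 10·log₁₀(2π·r²).
2π·r² = 5731 m², 10·log₁₀ of that is 37.582 dB.
L_p = 112 − 37.582 = 74.42 dB.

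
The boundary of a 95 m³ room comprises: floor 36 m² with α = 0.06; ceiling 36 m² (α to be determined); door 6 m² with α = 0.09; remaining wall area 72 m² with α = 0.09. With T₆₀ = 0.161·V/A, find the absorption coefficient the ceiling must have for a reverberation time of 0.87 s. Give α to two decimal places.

A = 0.161·V/T₆₀ = 0.161·95/0.87 = 17.58 m² sabins.
Absorption from the other surfaces = 36·0.06 + 6·0.09 + 72·0.09 = 9.18 m², so the ceiling must supply 8.40 m² over 36 m².
α = 8.40/36 = 0.233.

0.23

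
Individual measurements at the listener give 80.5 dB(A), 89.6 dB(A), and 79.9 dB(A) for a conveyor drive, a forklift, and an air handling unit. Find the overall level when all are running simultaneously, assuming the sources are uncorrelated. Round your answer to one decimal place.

90.5 dB(A)

For uncorrelated sources the intensities add, so convert each level to linear form, sum, and take 10·log₁₀ of the total.
Σ 10^(L/10) = 10^(80.5/10) + 10^(89.6/10) + 10^(79.9/10) = 1.122e+09.
L_total = 10·log₁₀(1.122e+09) = 90.50 dB(A).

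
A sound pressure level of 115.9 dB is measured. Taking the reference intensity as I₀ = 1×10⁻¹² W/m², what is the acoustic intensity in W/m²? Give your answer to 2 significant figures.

I = I₀·10^(L/10) = 10⁻¹² × 10^(115.9/10) = 10^(-0.410).

0.39 W/m²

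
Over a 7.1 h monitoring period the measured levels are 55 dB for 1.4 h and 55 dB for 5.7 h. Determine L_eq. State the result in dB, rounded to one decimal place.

55.0 dB

L_eq = 10·log₁₀[(1/T)·Σ tᵢ·10^(Lᵢ/10)] with T = 7.1 h.
Σ tᵢ·10^(Lᵢ/10) = 1.4·10^(55/10) + 5.7·10^(55/10) = 2.245e+06.
L_eq = 10·log₁₀(2.245e+06/7.1) = 55.00 dB.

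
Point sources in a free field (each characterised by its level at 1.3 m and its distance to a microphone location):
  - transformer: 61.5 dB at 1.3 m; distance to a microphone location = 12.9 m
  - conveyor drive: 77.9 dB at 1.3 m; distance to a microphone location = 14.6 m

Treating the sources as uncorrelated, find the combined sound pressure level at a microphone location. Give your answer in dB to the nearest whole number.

57 dB

First find each source's level at the receiver (point-source: −20·log₁₀(r/r_ref)), then combine on an intensity basis.
transformer: 61.5 − 20·log₁₀(12.9/1.3) = 61.5 − 19.93 = 41.57 dB.
conveyor drive: 77.9 − 20·log₁₀(14.6/1.3) = 77.9 − 21.01 = 56.89 dB.
Σ 10^(L/10) = 5.032e+05 → L_total = 10·log₁₀(5.032e+05) = 57.02 dB.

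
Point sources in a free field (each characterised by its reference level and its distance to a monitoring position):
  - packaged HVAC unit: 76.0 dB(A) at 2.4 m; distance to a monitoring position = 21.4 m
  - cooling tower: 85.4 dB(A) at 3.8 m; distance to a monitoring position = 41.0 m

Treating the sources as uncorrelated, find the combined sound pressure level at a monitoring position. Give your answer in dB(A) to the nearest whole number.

65 dB(A)

Propagate each source to the receiver with L = L_ref − 20·log₁₀(r/r_ref), then add intensities.
packaged HVAC unit: 76.0 − 20·log₁₀(21.4/2.4) = 76.0 − 19.00 = 57.00 dB(A).
cooling tower: 85.4 − 20·log₁₀(41.0/3.8) = 85.4 − 20.66 = 64.74 dB(A).
Σ 10^(L/10) = 3.479e+06 → L_total = 10·log₁₀(3.479e+06) = 65.41 dB(A).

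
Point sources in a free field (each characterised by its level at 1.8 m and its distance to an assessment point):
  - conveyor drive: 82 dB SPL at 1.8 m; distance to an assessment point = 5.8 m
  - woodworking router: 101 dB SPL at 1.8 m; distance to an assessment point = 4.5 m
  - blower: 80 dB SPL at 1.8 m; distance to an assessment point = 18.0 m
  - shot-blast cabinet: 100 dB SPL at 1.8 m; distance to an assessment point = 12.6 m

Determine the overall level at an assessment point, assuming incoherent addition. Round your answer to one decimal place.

93.5 dB SPL

Apply inverse-square spreading to bring every level to the receiver, then sum 10^(L/10).
conveyor drive: 82 − 20·log₁₀(5.8/1.8) = 82 − 10.16 = 71.84 dB SPL.
woodworking router: 101 − 20·log₁₀(4.5/1.8) = 101 − 7.96 = 93.04 dB SPL.
blower: 80 − 20·log₁₀(18.0/1.8) = 80 − 20.00 = 60.00 dB SPL.
shot-blast cabinet: 100 − 20·log₁₀(12.6/1.8) = 100 − 16.90 = 83.10 dB SPL.
Σ 10^(L/10) = 2.235e+09 → L_total = 10·log₁₀(2.235e+09) = 93.49 dB SPL.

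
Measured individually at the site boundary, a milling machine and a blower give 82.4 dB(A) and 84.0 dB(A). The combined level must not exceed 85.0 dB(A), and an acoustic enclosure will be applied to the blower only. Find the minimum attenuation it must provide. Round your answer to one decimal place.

2.5 dB

The untreated sources together contribute 10^(82.4/10) = 1.738e+08, i.e. 82.40 dB(A).
The limit corresponds to 10^(85.0/10) = 3.162e+08; subtracting the fixed part leaves 1.424e+08 for the blower, i.e. 81.54 dB(A).
So the blower must be reduced from 84.0 to 81.54 dB(A): IL = 2.46 dB.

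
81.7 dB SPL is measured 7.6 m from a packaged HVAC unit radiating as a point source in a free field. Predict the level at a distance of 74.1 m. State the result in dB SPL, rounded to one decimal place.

61.9 dB SPL

For a point source, L₂ = L₁ − 20·log₁₀(r₂/r₁).
L₂ = 81.7 − 20·log₁₀(74.1/7.6) = 81.7 − 19.780 = 61.92 dB SPL.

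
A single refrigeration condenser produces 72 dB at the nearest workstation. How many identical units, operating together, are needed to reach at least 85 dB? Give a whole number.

20

N identical sources give L₁ + 10·log₁₀ N, so require 10·log₁₀ N ≥ 85 − 72 = 13.0 dB.
N ≥ 10^(13.0/10) = 19.953, so N = 20.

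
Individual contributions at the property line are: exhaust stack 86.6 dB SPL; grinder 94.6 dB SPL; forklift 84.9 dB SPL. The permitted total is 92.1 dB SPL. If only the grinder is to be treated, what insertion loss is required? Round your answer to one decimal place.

Fixed contribution from the other sources: Σ 10^(L/10) = 10^(86.6/10) + 10^(84.9/10) = 7.661e+08 (88.84 dB SPL).
To meet 92.1 dB SPL overall, the treated grinder may contribute at most 10^(92.1/10) − 7.661e+08 = 8.557e+08, i.e. 89.32 dB SPL.
So the grinder must be reduced from 94.6 to 89.32 dB SPL: IL = 5.28 dB.

5.3 dB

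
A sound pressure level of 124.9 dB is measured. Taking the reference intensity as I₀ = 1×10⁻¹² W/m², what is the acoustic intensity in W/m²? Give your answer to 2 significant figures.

3.1 W/m²

I = I₀·10^(L/10) = 10⁻¹² × 10^(124.9/10) = 10^(0.490).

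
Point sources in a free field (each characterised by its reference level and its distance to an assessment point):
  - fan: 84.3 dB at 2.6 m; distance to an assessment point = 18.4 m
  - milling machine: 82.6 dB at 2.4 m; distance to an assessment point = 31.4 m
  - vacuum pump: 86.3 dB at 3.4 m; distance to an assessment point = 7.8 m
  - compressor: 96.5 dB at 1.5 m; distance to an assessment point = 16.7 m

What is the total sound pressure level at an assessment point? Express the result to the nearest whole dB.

81 dB

Apply inverse-square spreading to bring every level to the receiver, then sum 10^(L/10).
fan: 84.3 − 20·log₁₀(18.4/2.6) = 84.3 − 17.00 = 67.30 dB.
milling machine: 82.6 − 20·log₁₀(31.4/2.4) = 82.6 − 22.33 = 60.27 dB.
vacuum pump: 86.3 − 20·log₁₀(7.8/3.4) = 86.3 − 7.21 = 79.09 dB.
compressor: 96.5 − 20·log₁₀(16.7/1.5) = 96.5 − 20.93 = 75.57 dB.
Σ 10^(L/10) = 1.235e+08 → L_total = 10·log₁₀(1.235e+08) = 80.92 dB.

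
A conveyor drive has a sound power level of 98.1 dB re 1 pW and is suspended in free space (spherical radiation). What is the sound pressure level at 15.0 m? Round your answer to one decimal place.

The power spreads over a sphere of area 4π·r², so L_p = L_w − 10·log₁₀(4π·r²).
4π·r² = 2827 m², 10·log₁₀ of that is 34.514 dB.
L_p = 98.1 − 34.514 = 63.59 dB.

63.6 dB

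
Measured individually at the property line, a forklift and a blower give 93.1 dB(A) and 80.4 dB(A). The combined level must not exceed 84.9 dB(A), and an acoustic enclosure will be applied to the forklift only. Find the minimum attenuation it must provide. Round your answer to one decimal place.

10.1 dB

Fixed contribution from the other source: Σ 10^(L/10) = 10^(80.4/10) = 1.096e+08 (80.40 dB(A)).
The limit corresponds to 10^(84.9/10) = 3.090e+08; subtracting the fixed part leaves 1.994e+08 for the forklift, i.e. 83.00 dB(A).
Required insertion loss = 93.1 − 83.00 = 10.10 dB.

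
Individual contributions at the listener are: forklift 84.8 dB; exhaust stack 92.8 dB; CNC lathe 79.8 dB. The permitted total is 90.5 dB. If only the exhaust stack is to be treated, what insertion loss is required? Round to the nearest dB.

4 dB

The untreated sources together contribute 10^(84.8/10) + 10^(79.8/10) = 3.975e+08, i.e. 85.99 dB.
The limit corresponds to 10^(90.5/10) = 1.122e+09; subtracting the fixed part leaves 7.245e+08 for the exhaust stack, i.e. 88.60 dB.
Required insertion loss = 92.8 − 88.60 = 4.20 dB.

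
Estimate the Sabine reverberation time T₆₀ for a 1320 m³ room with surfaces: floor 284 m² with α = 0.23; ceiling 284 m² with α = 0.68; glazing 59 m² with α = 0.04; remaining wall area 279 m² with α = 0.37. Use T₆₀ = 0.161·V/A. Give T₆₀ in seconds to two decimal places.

Total absorption A = 284·0.23 + 284·0.68 + 59·0.04 + 279·0.37 = 364.03 m² sabins.
T₆₀ = 0.161 × 1320 / 364.03 = 0.584 s.

0.58 s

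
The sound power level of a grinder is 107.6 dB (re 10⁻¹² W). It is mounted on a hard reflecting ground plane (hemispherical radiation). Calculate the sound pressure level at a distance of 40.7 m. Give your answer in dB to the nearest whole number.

The power spreads over a hemisphere of area 2π·r², so L_p = L_w − 10·log₁₀(2π·r²).
2π·r² = 1.041e+04 m², 10·log₁₀ of that is 40.174 dB.
L_p = 107.6 − 40.174 = 67.43 dB.

67 dB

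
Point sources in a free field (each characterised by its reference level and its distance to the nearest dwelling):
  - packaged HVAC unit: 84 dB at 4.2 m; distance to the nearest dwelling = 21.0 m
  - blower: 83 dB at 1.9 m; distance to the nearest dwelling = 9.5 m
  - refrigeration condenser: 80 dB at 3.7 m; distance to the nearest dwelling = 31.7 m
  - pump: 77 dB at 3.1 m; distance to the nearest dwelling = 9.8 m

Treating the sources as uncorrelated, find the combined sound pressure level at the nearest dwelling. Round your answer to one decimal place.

73.9 dB

Apply inverse-square spreading to bring every level to the receiver, then sum 10^(L/10).
packaged HVAC unit: 84 − 20·log₁₀(21.0/4.2) = 84 − 13.98 = 70.02 dB.
blower: 83 − 20·log₁₀(9.5/1.9) = 83 − 13.98 = 69.02 dB.
refrigeration condenser: 80 − 20·log₁₀(31.7/3.7) = 80 − 18.66 = 61.34 dB.
pump: 77 − 20·log₁₀(9.8/3.1) = 77 − 10.00 = 67.00 dB.
Σ 10^(L/10) = 2.441e+07 → L_total = 10·log₁₀(2.441e+07) = 73.87 dB.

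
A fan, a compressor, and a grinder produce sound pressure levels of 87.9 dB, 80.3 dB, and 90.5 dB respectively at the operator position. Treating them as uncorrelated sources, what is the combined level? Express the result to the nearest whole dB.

93 dB

Incoherent sources combine by intensity addition: L_total = 10·log₁₀(Σ 10^(L_i/10)).
Σ 10^(L/10) = 10^(87.9/10) + 10^(80.3/10) + 10^(90.5/10) = 1.846e+09.
L_total = 10·log₁₀(1.846e+09) = 92.66 dB.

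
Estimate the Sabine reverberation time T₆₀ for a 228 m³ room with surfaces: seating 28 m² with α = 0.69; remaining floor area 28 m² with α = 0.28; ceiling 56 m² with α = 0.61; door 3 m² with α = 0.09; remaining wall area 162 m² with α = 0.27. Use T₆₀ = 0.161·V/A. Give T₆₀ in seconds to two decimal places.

A = Σ Sᵢαᵢ = 28·0.69 + 28·0.28 + 56·0.61 + 3·0.09 + 162·0.27 = 105.33 m².
T₆₀ = 0.161 × 228 / 105.33 = 0.349 s.

0.35 s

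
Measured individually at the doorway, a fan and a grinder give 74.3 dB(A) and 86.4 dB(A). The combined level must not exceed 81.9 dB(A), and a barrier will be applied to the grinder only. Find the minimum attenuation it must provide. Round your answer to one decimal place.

Everything except the grinder sums to 10^(74.3/10) = 2.692e+07 in linear terms, 74.30 dB(A).
To meet 81.9 dB(A) overall, the treated grinder may contribute at most 10^(81.9/10) − 2.692e+07 = 1.280e+08, i.e. 81.07 dB(A).
So the grinder must be reduced from 86.4 to 81.07 dB(A): IL = 5.33 dB.

5.3 dB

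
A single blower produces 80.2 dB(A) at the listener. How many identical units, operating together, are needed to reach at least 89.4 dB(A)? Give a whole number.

The shortfall is 89.4 − 80.2 = 9.2 dB, and N units add 10·log₁₀ N, so need 10·log₁₀ N ≥ 9.2.
N ≥ 10^(9.2/10) = 8.318, so N = 9.

9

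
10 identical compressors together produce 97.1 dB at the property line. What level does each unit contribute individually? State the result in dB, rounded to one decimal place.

87.1 dB

10 equal contributions raise the level by 10·log₁₀ 10 = 10.000 dB, so each unit alone gives 97.1 − 10.000.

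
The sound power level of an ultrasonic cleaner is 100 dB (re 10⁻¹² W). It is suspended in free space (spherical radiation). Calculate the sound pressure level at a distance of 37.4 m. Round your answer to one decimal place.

57.6 dB

L_p = L_w − 10·log₁₀(4π·r²) with r = 37.4 m.
4π·r² = 1.758e+04 m², 10·log₁₀ of that is 42.450 dB.
L_p = 100 − 42.450 = 57.55 dB.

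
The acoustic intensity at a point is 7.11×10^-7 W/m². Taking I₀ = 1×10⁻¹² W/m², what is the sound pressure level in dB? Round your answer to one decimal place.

Dividing by I₀ shifts the exponent by 12: I/I₀ = 7.11×10^5.
L = 10·(0.8519 + 5) = 58.52 dB.

58.5 dB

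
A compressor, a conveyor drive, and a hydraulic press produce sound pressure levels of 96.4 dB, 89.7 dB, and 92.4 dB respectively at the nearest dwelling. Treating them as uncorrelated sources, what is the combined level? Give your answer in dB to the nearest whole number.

98 dB

For uncorrelated sources the intensities add, so convert each level to linear form, sum, and take 10·log₁₀ of the total.
Σ 10^(L/10) = 10^(96.4/10) + 10^(89.7/10) + 10^(92.4/10) = 7.036e+09.
L_total = 10·log₁₀(7.036e+09) = 98.47 dB.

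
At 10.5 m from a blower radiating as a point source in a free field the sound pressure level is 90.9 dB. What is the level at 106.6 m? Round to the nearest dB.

Point-source attenuation: ΔL = 20·log₁₀(r₂/r₁) = 20·log₁₀(106.6/10.5) = 20.131 dB.
L₂ = 90.9 − 20·log₁₀(106.6/10.5) = 90.9 − 20.131 = 70.77 dB.

71 dB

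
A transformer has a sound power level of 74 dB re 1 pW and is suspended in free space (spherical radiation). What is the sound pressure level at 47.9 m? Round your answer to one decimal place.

29.4 dB

The power spreads over a sphere of area 4π·r², so L_p = L_w − 10·log₁₀(4π·r²).
4π·r² = 2.883e+04 m², 10·log₁₀ of that is 44.599 dB.
L_p = 74 − 44.599 = 29.40 dB.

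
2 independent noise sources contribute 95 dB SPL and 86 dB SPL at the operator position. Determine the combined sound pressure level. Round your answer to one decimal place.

95.5 dB SPL

For uncorrelated sources the intensities add, so convert each level to linear form, sum, and take 10·log₁₀ of the total.
Σ 10^(L/10) = 10^(95/10) + 10^(86/10) = 3.560e+09.
L_total = 10·log₁₀(3.560e+09) = 95.51 dB SPL.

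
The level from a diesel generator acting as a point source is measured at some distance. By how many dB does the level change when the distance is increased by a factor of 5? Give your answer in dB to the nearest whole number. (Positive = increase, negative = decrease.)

A point source loses 6 dB per doubling of distance; generally ΔL = −20·log₁₀(r₂/r₁).
ΔL = −20·log₁₀(5) = -13.98 dB.

-14 dB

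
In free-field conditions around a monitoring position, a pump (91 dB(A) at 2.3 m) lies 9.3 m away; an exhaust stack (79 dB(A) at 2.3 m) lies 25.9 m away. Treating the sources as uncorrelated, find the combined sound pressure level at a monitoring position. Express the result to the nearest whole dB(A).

79 dB(A)

Apply inverse-square spreading to bring every level to the receiver, then sum 10^(L/10).
pump: 91 − 20·log₁₀(9.3/2.3) = 91 − 12.14 = 78.86 dB(A).
exhaust stack: 79 − 20·log₁₀(25.9/2.3) = 79 − 21.03 = 57.97 dB(A).
Σ 10^(L/10) = 7.763e+07 → L_total = 10·log₁₀(7.763e+07) = 78.90 dB(A).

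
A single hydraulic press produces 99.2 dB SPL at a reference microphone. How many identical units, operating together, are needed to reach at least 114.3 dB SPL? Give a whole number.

33

Need L₁ + 10·log₁₀ N ≥ 114.3, i.e. log₁₀ N ≥ 1.51.
N ≥ 10^(15.1/10) = 32.359, so N = 33.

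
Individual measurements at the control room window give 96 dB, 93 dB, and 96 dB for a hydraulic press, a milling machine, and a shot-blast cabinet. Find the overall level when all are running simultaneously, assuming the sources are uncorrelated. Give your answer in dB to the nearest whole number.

100 dB

For uncorrelated sources the intensities add, so convert each level to linear form, sum, and take 10·log₁₀ of the total.
Σ 10^(L/10) = 10^(96/10) + 10^(93/10) + 10^(96/10) = 9.957e+09.
L_total = 10·log₁₀(9.957e+09) = 99.98 dB.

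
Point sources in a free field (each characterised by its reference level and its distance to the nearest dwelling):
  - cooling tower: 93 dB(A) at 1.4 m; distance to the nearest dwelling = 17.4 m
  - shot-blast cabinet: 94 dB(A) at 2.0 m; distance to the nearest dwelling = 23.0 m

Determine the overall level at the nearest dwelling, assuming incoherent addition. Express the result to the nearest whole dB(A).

75 dB(A)

Propagate each source to the receiver with L = L_ref − 20·log₁₀(r/r_ref), then add intensities.
cooling tower: 93 − 20·log₁₀(17.4/1.4) = 93 − 21.89 = 71.11 dB(A).
shot-blast cabinet: 94 − 20·log₁₀(23.0/2.0) = 94 − 21.21 = 72.79 dB(A).
Σ 10^(L/10) = 3.191e+07 → L_total = 10·log₁₀(3.191e+07) = 75.04 dB(A).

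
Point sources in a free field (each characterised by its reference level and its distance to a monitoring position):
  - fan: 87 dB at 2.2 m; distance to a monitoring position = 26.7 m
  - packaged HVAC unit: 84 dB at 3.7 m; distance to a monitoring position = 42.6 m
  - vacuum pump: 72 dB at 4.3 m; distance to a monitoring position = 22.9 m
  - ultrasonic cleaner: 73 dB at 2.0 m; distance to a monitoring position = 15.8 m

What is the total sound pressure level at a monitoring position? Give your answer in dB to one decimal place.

67.9 dB

Propagate each source to the receiver with L = L_ref − 20·log₁₀(r/r_ref), then add intensities.
fan: 87 − 20·log₁₀(26.7/2.2) = 87 − 21.68 = 65.32 dB.
packaged HVAC unit: 84 − 20·log₁₀(42.6/3.7) = 84 − 21.22 = 62.78 dB.
vacuum pump: 72 − 20·log₁₀(22.9/4.3) = 72 − 14.53 = 57.47 dB.
ultrasonic cleaner: 73 − 20·log₁₀(15.8/2.0) = 73 − 17.95 = 55.05 dB.
Σ 10^(L/10) = 6.176e+06 → L_total = 10·log₁₀(6.176e+06) = 67.91 dB.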